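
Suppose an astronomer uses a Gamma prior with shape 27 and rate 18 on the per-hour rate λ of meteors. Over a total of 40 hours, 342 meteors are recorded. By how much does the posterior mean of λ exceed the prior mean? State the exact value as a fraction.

141/29

Total count 342 over total exposure 40 hours.
Conjugate update: add total count to the shape and total exposure to the rate, giving Gamma(369, 58).
Posterior mean = 369/58 = 369/58; prior mean = 27/18 = 3/2. Difference = 369/58 − 3/2 = 141/29.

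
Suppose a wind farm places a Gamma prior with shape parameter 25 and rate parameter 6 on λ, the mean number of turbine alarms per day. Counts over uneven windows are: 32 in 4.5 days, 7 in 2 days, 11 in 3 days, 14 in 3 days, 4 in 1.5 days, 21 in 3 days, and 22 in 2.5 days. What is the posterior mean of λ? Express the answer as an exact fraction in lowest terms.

16/3

Total count: 32 + 7 + 11 + 14 + 4 + 21 + 22 = 111.
Total exposure: 4.5 + 2 + 3 + 3 + 1.5 + 3 + 2.5 = 19.5 days.
The Gamma prior is conjugate for the Poisson rate, so λ | data ~ Gamma(25+111, 6+19.5) = Gamma(136, 51/2).
Posterior mean = α'/β' = 136/(51/2) = 16/3.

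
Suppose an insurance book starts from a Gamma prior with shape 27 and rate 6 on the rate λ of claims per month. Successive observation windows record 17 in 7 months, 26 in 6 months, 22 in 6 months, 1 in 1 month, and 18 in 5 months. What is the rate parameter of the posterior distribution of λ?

31

Total count: 17 + 26 + 22 + 1 + 18 = 84.
Total exposure: 7 + 6 + 6 + 1 + 5 = 25 months.
Conjugate update: add total count to the shape and total exposure to the rate, giving Gamma(111, 31).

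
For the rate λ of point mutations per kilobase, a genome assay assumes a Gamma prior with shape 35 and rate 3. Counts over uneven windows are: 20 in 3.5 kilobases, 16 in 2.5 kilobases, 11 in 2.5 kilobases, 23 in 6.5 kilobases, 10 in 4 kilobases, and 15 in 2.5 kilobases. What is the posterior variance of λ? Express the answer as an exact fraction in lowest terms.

Total count: 20 + 16 + 11 + 23 + 10 + 15 = 95.
Total exposure: 3.5 + 2.5 + 2.5 + 6.5 + 4 + 2.5 = 21.5 kilobases.
By Gamma–Poisson conjugacy, the posterior is Gamma(α + Σx, β + Σt) = Gamma(35 + 95, 3 + 21.5) = Gamma(130, 49/2).
Posterior variance = α'/β'² = 130/(2401/4) = 520/2401.

520/2401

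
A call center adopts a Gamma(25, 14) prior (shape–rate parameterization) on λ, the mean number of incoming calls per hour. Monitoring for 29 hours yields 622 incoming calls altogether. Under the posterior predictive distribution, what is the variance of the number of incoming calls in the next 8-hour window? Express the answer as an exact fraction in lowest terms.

263976/1849

Total count 622 over total exposure 29 hours.
Gamma(α, β) with Poisson data over total exposure Σt gives posterior Gamma(α+Σx, β+Σt) = Gamma(647, 43).
The posterior predictive for a window of length T is Negative Binomial with variance T·α'·(β'+T)/β'² = 8·647·51/1849 = 263976/1849.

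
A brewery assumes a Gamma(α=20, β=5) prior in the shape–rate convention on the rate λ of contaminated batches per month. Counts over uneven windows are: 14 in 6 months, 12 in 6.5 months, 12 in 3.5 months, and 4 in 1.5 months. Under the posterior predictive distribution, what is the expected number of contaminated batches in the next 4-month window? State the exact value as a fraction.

496/45

Total count: 14 + 12 + 12 + 4 = 42.
Total exposure: 6 + 6.5 + 3.5 + 1.5 = 17.5 months.
By Gamma–Poisson conjugacy, the posterior is Gamma(α + Σx, β + Σt) = Gamma(20 + 42, 5 + 17.5) = Gamma(62, 45/2).
Predictive mean over a 4-month window = T·E[λ|data] = 4·62/(45/2) = 496/45.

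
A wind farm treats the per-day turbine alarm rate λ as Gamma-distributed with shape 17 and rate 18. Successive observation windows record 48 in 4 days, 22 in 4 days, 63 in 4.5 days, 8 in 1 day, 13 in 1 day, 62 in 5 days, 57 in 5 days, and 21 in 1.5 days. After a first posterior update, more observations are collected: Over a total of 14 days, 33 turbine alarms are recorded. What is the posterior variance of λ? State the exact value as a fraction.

86/841

Total count: 48 + 22 + 63 + 8 + 13 + 62 + 57 + 21 = 294.
Total exposure: 4 + 4 + 4.5 + 1 + 1 + 5 + 5 + 1.5 = 26 days.
After the first batch: Gamma(17 + 294, 18 + 26) = Gamma(311, 44).
Total count 33 over total exposure 14 days.
After the second batch: Gamma(311 + 33, 44 + 14) = Gamma(344, 58).
Posterior variance = α'/β'² = 344/3364 = 86/841.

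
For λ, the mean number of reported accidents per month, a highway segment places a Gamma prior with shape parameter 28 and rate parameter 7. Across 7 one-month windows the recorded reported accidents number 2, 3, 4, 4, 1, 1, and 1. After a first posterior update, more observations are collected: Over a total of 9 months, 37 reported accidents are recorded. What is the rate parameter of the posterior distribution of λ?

Total count: 2 + 3 + 4 + 4 + 1 + 1 + 1 = 16.
Total exposure: 7 months.
After the first batch: Gamma(28 + 16, 7 + 7) = Gamma(44, 14).
Total count 37 over total exposure 9 months.
After the second batch: Gamma(44 + 37, 14 + 9) = Gamma(81, 23).

23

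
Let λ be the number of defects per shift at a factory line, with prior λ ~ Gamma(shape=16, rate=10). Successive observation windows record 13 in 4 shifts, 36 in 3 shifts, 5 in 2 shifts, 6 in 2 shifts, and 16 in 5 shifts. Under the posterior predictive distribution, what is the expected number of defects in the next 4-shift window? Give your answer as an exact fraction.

Total count: 13 + 36 + 5 + 6 + 16 = 76.
Total exposure: 4 + 3 + 2 + 2 + 5 = 16 shifts.
Posterior: α' = 16 + 76 = 92, β' = 10 + 16 = 26.
Predictive mean over a 4-shift window = T·E[λ|data] = 4·92/26 = 184/13.

184/13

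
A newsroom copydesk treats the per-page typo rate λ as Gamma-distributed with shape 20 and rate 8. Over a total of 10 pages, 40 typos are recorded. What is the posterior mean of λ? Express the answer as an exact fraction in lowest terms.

Total count 40 over total exposure 10 pages.
The Gamma prior is conjugate for the Poisson rate, so λ | data ~ Gamma(20+40, 8+10) = Gamma(60, 18).
Posterior mean = α'/β' = 60/18 = 10/3.

10/3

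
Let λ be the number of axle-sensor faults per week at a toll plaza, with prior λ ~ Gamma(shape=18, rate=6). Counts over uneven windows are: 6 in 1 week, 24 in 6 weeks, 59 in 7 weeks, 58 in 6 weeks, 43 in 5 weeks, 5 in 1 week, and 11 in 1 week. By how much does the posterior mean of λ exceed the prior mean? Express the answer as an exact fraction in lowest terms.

125/33

Total count: 6 + 24 + 59 + 58 + 43 + 5 + 11 = 206.
Total exposure: 1 + 6 + 7 + 6 + 5 + 1 + 1 = 27 weeks.
By Gamma–Poisson conjugacy, the posterior is Gamma(α + Σx, β + Σt) = Gamma(18 + 206, 6 + 27) = Gamma(224, 33).
Posterior mean = 224/33 = 224/33; prior mean = 18/6 = 3. Difference = 224/33 − 3 = 125/33.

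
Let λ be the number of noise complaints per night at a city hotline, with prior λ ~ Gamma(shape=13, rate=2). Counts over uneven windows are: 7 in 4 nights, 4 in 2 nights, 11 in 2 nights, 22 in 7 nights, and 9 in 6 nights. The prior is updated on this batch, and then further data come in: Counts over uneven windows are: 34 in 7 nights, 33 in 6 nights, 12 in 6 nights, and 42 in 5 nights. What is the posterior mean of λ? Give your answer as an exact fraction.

187/47

Total count: 7 + 4 + 11 + 22 + 9 = 53.
Total exposure: 4 + 2 + 2 + 7 + 6 = 21 nights.
After the first batch: Gamma(13 + 53, 2 + 21) = Gamma(66, 23).
Total count: 34 + 33 + 12 + 42 = 121.
Total exposure: 7 + 6 + 6 + 5 = 24 nights.
After the second batch: Gamma(66 + 121, 23 + 24) = Gamma(187, 47).
Posterior mean = α'/β' = 187/47.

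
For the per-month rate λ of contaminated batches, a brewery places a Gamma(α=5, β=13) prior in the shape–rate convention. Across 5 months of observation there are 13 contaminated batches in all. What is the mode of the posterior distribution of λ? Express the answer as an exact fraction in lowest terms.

17/18

Total count 13 over total exposure 5 months.
Conjugate update: add total count to the shape and total exposure to the rate, giving Gamma(18, 18).
Posterior mode = (α'−1)/β' = 17/18.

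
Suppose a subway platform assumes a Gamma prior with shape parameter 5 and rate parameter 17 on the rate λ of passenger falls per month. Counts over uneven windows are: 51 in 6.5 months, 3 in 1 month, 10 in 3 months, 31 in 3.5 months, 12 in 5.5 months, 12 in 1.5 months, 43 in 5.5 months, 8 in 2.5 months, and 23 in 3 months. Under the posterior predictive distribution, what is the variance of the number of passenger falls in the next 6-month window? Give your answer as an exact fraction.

65340/2401

Total count: 51 + 3 + 10 + 31 + 12 + 12 + 43 + 8 + 23 = 193.
Total exposure: 6.5 + 1 + 3 + 3.5 + 5.5 + 1.5 + 5.5 + 2.5 + 3 = 32 months.
Gamma(α, β) with Poisson data over total exposure Σt gives posterior Gamma(α+Σx, β+Σt) = Gamma(198, 49).
The posterior predictive for a window of length T is Negative Binomial with variance T·α'·(β'+T)/β'² = 6·198·55/2401 = 65340/2401.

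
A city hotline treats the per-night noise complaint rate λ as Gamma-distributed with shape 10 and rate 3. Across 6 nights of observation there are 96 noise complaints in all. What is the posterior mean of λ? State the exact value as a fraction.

106/9

Total count 96 over total exposure 6 nights.
The Gamma prior is conjugate for the Poisson rate, so λ | data ~ Gamma(10+96, 3+6) = Gamma(106, 9).
Posterior mean = α'/β' = 106/9.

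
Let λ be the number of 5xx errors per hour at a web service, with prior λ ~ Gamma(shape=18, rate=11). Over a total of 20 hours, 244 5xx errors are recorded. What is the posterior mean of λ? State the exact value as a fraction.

Total count 244 over total exposure 20 hours.
Gamma(α, β) with Poisson data over total exposure Σt gives posterior Gamma(α+Σx, β+Σt) = Gamma(262, 31).
Posterior mean = α'/β' = 262/31.

262/31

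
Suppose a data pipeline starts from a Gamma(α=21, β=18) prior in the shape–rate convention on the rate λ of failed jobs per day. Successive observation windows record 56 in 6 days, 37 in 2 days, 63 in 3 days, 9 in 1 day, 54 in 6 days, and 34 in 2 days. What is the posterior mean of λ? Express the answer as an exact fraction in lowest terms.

137/19

Total count: 56 + 37 + 63 + 9 + 54 + 34 = 253.
Total exposure: 6 + 2 + 3 + 1 + 6 + 2 = 20 days.
By Gamma–Poisson conjugacy, the posterior is Gamma(α + Σx, β + Σt) = Gamma(21 + 253, 18 + 20) = Gamma(274, 38).
Posterior mean = α'/β' = 274/38 = 137/19.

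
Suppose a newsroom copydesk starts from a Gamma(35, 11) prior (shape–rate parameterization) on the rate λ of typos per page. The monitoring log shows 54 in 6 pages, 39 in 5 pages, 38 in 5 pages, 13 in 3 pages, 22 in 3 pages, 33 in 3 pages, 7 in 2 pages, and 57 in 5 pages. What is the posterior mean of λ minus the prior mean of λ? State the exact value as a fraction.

1773/473

Total count: 54 + 39 + 38 + 13 + 22 + 33 + 7 + 57 = 263.
Total exposure: 6 + 5 + 5 + 3 + 3 + 3 + 2 + 5 = 32 pages.
The Gamma prior is conjugate for the Poisson rate, so λ | data ~ Gamma(35+263, 11+32) = Gamma(298, 43).
Posterior mean = 298/43 = 298/43; prior mean = 35/11 = 35/11. Difference = 298/43 − 35/11 = 1773/473.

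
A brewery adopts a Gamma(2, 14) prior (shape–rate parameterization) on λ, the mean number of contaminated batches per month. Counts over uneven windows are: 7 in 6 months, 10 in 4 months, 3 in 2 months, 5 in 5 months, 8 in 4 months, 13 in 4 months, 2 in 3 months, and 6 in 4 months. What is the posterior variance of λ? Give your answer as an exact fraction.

14/529

Total count: 7 + 10 + 3 + 5 + 8 + 13 + 2 + 6 = 54.
Total exposure: 6 + 4 + 2 + 5 + 4 + 4 + 3 + 4 = 32 months.
The Gamma prior is conjugate for the Poisson rate, so λ | data ~ Gamma(2+54, 14+32) = Gamma(56, 46).
Posterior variance = α'/β'² = 56/2116 = 14/529.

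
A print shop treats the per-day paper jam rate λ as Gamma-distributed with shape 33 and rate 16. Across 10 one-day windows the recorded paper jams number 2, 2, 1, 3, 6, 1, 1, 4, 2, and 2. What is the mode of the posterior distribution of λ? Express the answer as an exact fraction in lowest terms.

Total count: 2 + 2 + 1 + 3 + 6 + 1 + 1 + 4 + 2 + 2 = 24.
Total exposure: 10 days.
Gamma(α, β) with Poisson data over total exposure Σt gives posterior Gamma(α+Σx, β+Σt) = Gamma(57, 26).
Posterior mode = (α'−1)/β' = 56/26 = 28/13.

28/13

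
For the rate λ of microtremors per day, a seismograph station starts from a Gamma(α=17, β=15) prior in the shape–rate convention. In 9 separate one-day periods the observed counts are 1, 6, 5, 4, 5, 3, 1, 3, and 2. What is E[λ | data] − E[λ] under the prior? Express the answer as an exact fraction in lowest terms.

33/40

Total count: 1 + 6 + 5 + 4 + 5 + 3 + 1 + 3 + 2 = 30.
Total exposure: 9 days.
Conjugate update: add total count to the shape and total exposure to the rate, giving Gamma(47, 24).
Posterior mean = 47/24 = 47/24; prior mean = 17/15 = 17/15. Difference = 47/24 − 17/15 = 33/40.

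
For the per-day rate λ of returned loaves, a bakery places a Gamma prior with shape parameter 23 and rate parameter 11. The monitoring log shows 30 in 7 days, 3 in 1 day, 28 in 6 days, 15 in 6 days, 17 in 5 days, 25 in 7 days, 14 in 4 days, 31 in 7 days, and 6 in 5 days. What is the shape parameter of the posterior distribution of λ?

192

Total count: 30 + 3 + 28 + 15 + 17 + 25 + 14 + 31 + 6 = 169.
Total exposure: 7 + 1 + 6 + 6 + 5 + 7 + 4 + 7 + 5 = 48 days.
By Gamma–Poisson conjugacy, the posterior is Gamma(α + Σx, β + Σt) = Gamma(23 + 169, 11 + 48) = Gamma(192, 59).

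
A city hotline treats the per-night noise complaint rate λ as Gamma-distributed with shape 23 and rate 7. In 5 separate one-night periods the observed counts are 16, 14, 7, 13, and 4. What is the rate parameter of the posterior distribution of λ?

Total count: 16 + 14 + 7 + 13 + 4 = 54.
Total exposure: 5 nights.
Gamma(α, β) with Poisson data over total exposure Σt gives posterior Gamma(α+Σx, β+Σt) = Gamma(77, 12).

12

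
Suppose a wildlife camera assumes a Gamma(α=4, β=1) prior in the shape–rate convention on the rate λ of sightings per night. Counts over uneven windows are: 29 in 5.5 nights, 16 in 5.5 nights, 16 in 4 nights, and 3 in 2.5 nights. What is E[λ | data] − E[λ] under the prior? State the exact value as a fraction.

-12/37

Total count: 29 + 16 + 16 + 3 = 64.
Total exposure: 5.5 + 5.5 + 4 + 2.5 = 17.5 nights.
The Gamma prior is conjugate for the Poisson rate, so λ | data ~ Gamma(4+64, 1+17.5) = Gamma(68, 37/2).
Posterior mean = 68/(37/2) = 136/37; prior mean = 4/1 = 4. Difference = 136/37 − 4 = -12/37.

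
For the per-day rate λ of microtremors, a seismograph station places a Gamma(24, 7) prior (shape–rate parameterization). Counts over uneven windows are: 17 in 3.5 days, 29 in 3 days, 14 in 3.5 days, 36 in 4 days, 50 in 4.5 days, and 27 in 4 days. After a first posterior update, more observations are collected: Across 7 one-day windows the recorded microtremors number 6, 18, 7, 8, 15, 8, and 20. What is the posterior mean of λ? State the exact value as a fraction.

Total count: 17 + 29 + 14 + 36 + 50 + 27 = 173.
Total exposure: 3.5 + 3 + 3.5 + 4 + 4.5 + 4 = 22.5 days.
After the first batch: Gamma(24 + 173, 7 + 22.5) = Gamma(197, 59/2).
Total count: 6 + 18 + 7 + 8 + 15 + 8 + 20 = 82.
Total exposure: 7 days.
After the second batch: Gamma(197 + 82, 59/2 + 7) = Gamma(279, 73/2).
Posterior mean = α'/β' = 279/(73/2) = 558/73.

558/73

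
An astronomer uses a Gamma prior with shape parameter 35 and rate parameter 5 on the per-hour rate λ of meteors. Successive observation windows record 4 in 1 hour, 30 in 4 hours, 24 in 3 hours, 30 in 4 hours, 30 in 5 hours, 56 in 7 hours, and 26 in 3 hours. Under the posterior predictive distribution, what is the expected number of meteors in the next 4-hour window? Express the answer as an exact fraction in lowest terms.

Total count: 4 + 30 + 24 + 30 + 30 + 56 + 26 = 200.
Total exposure: 1 + 4 + 3 + 4 + 5 + 7 + 3 = 27 hours.
Posterior: α' = 35 + 200 = 235, β' = 5 + 27 = 32.
Predictive mean over a 4-hour window = T·E[λ|data] = 4·235/32 = 235/8.

235/8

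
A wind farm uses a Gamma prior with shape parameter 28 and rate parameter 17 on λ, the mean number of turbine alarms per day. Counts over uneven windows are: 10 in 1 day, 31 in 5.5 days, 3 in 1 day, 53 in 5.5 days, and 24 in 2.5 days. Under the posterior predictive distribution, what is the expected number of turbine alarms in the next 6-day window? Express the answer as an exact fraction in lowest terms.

1788/65

Total count: 10 + 31 + 3 + 53 + 24 = 121.
Total exposure: 1 + 5.5 + 1 + 5.5 + 2.5 = 15.5 days.
The Gamma prior is conjugate for the Poisson rate, so λ | data ~ Gamma(28+121, 17+15.5) = Gamma(149, 65/2).
Predictive mean over a 6-day window = T·E[λ|data] = 6·149/(65/2) = 1788/65.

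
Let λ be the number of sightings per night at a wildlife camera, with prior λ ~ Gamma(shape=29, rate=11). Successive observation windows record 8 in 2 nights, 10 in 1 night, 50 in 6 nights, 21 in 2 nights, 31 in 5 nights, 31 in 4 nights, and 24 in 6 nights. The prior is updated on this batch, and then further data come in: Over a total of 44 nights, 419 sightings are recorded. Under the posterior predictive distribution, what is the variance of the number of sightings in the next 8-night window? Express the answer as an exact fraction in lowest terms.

Total count: 8 + 10 + 50 + 21 + 31 + 31 + 24 = 175.
Total exposure: 2 + 1 + 6 + 2 + 5 + 4 + 6 = 26 nights.
After the first batch: Gamma(29 + 175, 11 + 26) = Gamma(204, 37).
Total count 419 over total exposure 44 nights.
After the second batch: Gamma(204 + 419, 37 + 44) = Gamma(623, 81).
The posterior predictive for a window of length T is Negative Binomial with variance T·α'·(β'+T)/β'² = 8·623·89/6561 = 443576/6561.

443576/6561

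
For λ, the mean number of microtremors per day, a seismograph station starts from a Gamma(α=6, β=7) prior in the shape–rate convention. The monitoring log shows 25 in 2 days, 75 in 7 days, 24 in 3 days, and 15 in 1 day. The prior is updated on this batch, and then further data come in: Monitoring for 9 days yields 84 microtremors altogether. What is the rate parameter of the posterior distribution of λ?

29

Total count: 25 + 75 + 24 + 15 = 139.
Total exposure: 2 + 7 + 3 + 1 = 13 days.
After the first batch: Gamma(6 + 139, 7 + 13) = Gamma(145, 20).
Total count 84 over total exposure 9 days.
After the second batch: Gamma(145 + 84, 20 + 9) = Gamma(229, 29).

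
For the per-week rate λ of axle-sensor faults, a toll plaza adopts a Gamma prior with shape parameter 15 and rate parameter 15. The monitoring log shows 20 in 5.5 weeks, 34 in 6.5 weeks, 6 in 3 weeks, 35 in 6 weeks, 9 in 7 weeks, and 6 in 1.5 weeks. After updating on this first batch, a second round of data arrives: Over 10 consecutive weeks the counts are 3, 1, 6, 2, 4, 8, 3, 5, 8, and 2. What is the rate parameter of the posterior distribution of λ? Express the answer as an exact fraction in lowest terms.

109/2

Total count: 20 + 34 + 6 + 35 + 9 + 6 = 110.
Total exposure: 5.5 + 6.5 + 3 + 6 + 7 + 1.5 = 29.5 weeks.
After the first batch: Gamma(15 + 110, 15 + 29.5) = Gamma(125, 89/2).
Total count: 3 + 1 + 6 + 2 + 4 + 8 + 3 + 5 + 8 + 2 = 42.
Total exposure: 10 weeks.
After the second batch: Gamma(125 + 42, 89/2 + 10) = Gamma(167, 109/2).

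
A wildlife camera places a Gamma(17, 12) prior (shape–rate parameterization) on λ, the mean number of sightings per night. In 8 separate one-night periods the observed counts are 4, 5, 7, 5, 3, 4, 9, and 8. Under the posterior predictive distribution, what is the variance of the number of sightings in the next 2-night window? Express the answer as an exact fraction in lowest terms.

Total count: 4 + 5 + 7 + 5 + 3 + 4 + 9 + 8 = 45.
Total exposure: 8 nights.
By Gamma–Poisson conjugacy, the posterior is Gamma(α + Σx, β + Σt) = Gamma(17 + 45, 12 + 8) = Gamma(62, 20).
The posterior predictive for a window of length T is Negative Binomial with variance T·α'·(β'+T)/β'² = 2·62·22/400 = 341/50.

341/50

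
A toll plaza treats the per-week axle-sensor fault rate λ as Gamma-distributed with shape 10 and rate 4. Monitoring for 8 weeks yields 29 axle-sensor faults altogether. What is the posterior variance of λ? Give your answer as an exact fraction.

Total count 29 over total exposure 8 weeks.
Posterior: α' = 10 + 29 = 39, β' = 4 + 8 = 12.
Posterior variance = α'/β'² = 39/144 = 13/48.

13/48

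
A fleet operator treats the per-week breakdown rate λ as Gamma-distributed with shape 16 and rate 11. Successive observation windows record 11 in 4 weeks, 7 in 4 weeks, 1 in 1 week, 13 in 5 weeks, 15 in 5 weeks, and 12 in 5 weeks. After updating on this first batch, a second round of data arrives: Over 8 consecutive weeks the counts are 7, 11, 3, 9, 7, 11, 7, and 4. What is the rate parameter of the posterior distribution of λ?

Total count: 11 + 7 + 1 + 13 + 15 + 12 = 59.
Total exposure: 4 + 4 + 1 + 5 + 5 + 5 = 24 weeks.
After the first batch: Gamma(16 + 59, 11 + 24) = Gamma(75, 35).
Total count: 7 + 11 + 3 + 9 + 7 + 11 + 7 + 4 = 59.
Total exposure: 8 weeks.
After the second batch: Gamma(75 + 59, 35 + 8) = Gamma(134, 43).

43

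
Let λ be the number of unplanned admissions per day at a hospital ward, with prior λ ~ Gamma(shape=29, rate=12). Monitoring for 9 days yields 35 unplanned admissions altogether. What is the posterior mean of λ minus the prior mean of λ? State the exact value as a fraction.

53/84

Total count 35 over total exposure 9 days.
Gamma(α, β) with Poisson data over total exposure Σt gives posterior Gamma(α+Σx, β+Σt) = Gamma(64, 21).
Posterior mean = 64/21 = 64/21; prior mean = 29/12 = 29/12. Difference = 64/21 − 29/12 = 53/84.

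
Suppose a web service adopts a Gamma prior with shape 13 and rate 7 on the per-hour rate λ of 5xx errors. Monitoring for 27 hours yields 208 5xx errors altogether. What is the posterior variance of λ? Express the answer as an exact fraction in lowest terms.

Total count 208 over total exposure 27 hours.
Gamma(α, β) with Poisson data over total exposure Σt gives posterior Gamma(α+Σx, β+Σt) = Gamma(221, 34).
Posterior variance = α'/β'² = 221/1156 = 13/68.

13/68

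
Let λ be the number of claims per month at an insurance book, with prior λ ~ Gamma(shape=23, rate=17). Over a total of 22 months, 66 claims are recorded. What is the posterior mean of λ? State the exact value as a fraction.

89/39

Total count 66 over total exposure 22 months.
Posterior: α' = 23 + 66 = 89, β' = 17 + 22 = 39.
Posterior mean = α'/β' = 89/39.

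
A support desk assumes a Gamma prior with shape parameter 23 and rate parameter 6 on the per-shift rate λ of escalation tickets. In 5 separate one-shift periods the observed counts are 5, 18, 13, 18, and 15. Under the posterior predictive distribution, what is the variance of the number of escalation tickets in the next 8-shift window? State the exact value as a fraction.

13984/121

Total count: 5 + 18 + 13 + 18 + 15 = 69.
Total exposure: 5 shifts.
Gamma(α, β) with Poisson data over total exposure Σt gives posterior Gamma(α+Σx, β+Σt) = Gamma(92, 11).
The posterior predictive for a window of length T is Negative Binomial with variance T·α'·(β'+T)/β'² = 8·92·19/121 = 13984/121.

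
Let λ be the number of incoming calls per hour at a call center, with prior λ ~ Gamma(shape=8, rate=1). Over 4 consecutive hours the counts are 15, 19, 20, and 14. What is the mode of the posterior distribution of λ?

Total count: 15 + 19 + 20 + 14 = 68.
Total exposure: 4 hours.
Gamma(α, β) with Poisson data over total exposure Σt gives posterior Gamma(α+Σx, β+Σt) = Gamma(76, 5).
Posterior mode = (α'−1)/β' = 75/5 = 15.

15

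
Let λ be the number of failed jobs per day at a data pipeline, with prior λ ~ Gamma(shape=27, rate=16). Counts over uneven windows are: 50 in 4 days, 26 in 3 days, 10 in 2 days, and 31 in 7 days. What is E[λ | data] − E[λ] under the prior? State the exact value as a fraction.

45/16

Total count: 50 + 26 + 10 + 31 = 117.
Total exposure: 4 + 3 + 2 + 7 = 16 days.
Posterior: α' = 27 + 117 = 144, β' = 16 + 16 = 32.
Posterior mean = 144/32 = 9/2; prior mean = 27/16 = 27/16. Difference = 9/2 − 27/16 = 45/16.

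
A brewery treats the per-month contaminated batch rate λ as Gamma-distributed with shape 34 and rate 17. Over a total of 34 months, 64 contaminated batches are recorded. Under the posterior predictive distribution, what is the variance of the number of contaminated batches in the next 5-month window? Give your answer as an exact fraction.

Total count 64 over total exposure 34 months.
Posterior: α' = 34 + 64 = 98, β' = 17 + 34 = 51.
The posterior predictive for a window of length T is Negative Binomial with variance T·α'·(β'+T)/β'² = 5·98·56/2601 = 27440/2601.

27440/2601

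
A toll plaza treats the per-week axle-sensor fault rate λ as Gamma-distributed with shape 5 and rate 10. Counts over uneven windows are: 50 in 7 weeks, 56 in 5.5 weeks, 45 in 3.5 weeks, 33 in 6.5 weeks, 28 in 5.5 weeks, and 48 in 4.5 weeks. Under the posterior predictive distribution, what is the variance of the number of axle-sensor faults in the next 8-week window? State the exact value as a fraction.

Total count: 50 + 56 + 45 + 33 + 28 + 48 = 260.
Total exposure: 7 + 5.5 + 3.5 + 6.5 + 5.5 + 4.5 = 32.5 weeks.
By Gamma–Poisson conjugacy, the posterior is Gamma(α + Σx, β + Σt) = Gamma(5 + 260, 10 + 32.5) = Gamma(265, 85/2).
The posterior predictive for a window of length T is Negative Binomial with variance T·α'·(β'+T)/β'² = 8·265·(101/2)/(7225/4) = 85648/1445.

85648/1445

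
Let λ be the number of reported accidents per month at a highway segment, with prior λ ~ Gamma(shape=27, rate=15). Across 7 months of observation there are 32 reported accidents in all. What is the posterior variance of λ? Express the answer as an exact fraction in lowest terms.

Total count 32 over total exposure 7 months.
Conjugate update: add total count to the shape and total exposure to the rate, giving Gamma(59, 22).
Posterior variance = α'/β'² = 59/484.

59/484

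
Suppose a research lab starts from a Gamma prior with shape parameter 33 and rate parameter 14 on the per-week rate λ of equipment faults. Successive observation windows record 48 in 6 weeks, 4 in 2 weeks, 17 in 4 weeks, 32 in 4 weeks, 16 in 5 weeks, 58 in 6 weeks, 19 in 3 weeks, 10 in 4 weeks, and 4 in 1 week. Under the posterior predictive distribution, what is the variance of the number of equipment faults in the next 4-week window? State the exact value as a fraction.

51092/2401

Total count: 48 + 4 + 17 + 32 + 16 + 58 + 19 + 10 + 4 = 208.
Total exposure: 6 + 2 + 4 + 4 + 5 + 6 + 3 + 4 + 1 = 35 weeks.
Posterior: α' = 33 + 208 = 241, β' = 14 + 35 = 49.
The posterior predictive for a window of length T is Negative Binomial with variance T·α'·(β'+T)/β'² = 4·241·53/2401 = 51092/2401.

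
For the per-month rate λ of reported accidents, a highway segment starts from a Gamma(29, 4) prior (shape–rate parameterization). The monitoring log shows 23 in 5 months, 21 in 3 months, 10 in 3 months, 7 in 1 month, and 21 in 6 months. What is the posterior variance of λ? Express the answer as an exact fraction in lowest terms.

111/484

Total count: 23 + 21 + 10 + 7 + 21 = 82.
Total exposure: 5 + 3 + 3 + 1 + 6 = 18 months.
Posterior: α' = 29 + 82 = 111, β' = 4 + 18 = 22.
Posterior variance = α'/β'² = 111/484.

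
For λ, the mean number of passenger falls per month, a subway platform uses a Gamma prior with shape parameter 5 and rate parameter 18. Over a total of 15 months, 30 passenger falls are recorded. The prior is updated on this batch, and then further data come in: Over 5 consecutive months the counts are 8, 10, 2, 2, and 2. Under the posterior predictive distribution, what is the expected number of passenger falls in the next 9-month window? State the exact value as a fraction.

531/38

Total count 30 over total exposure 15 months.
After the first batch: Gamma(5 + 30, 18 + 15) = Gamma(35, 33).
Total count: 8 + 10 + 2 + 2 + 2 = 24.
Total exposure: 5 months.
After the second batch: Gamma(35 + 24, 33 + 5) = Gamma(59, 38).
Predictive mean over a 9-month window = T·E[λ|data] = 9·59/38 = 531/38.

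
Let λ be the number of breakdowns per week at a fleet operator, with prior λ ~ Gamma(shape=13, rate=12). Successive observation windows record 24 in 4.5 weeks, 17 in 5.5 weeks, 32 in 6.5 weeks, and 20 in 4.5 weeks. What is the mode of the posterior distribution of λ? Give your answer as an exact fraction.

Total count: 24 + 17 + 32 + 20 = 93.
Total exposure: 4.5 + 5.5 + 6.5 + 4.5 = 21 weeks.
Gamma(α, β) with Poisson data over total exposure Σt gives posterior Gamma(α+Σx, β+Σt) = Gamma(106, 33).
Posterior mode = (α'−1)/β' = 105/33 = 35/11.

35/11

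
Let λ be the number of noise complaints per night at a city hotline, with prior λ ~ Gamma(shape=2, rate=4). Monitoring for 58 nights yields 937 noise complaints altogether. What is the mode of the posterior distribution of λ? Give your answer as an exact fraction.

469/31

Total count 937 over total exposure 58 nights.
The Gamma prior is conjugate for the Poisson rate, so λ | data ~ Gamma(2+937, 4+58) = Gamma(939, 62).
Posterior mode = (α'−1)/β' = 938/62 = 469/31.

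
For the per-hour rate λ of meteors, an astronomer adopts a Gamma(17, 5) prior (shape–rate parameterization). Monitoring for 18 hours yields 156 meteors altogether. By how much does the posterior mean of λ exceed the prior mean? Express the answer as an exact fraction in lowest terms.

474/115

Total count 156 over total exposure 18 hours.
By Gamma–Poisson conjugacy, the posterior is Gamma(α + Σx, β + Σt) = Gamma(17 + 156, 5 + 18) = Gamma(173, 23).
Posterior mean = 173/23 = 173/23; prior mean = 17/5 = 17/5. Difference = 173/23 − 17/5 = 474/115.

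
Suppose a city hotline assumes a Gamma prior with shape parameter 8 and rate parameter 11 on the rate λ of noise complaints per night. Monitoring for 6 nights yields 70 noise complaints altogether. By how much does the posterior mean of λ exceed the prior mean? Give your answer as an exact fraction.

Total count 70 over total exposure 6 nights.
The Gamma prior is conjugate for the Poisson rate, so λ | data ~ Gamma(8+70, 11+6) = Gamma(78, 17).
Posterior mean = 78/17 = 78/17; prior mean = 8/11 = 8/11. Difference = 78/17 − 8/11 = 722/187.

722/187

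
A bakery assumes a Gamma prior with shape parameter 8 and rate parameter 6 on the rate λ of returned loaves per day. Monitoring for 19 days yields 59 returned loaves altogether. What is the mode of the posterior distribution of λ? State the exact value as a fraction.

Total count 59 over total exposure 19 days.
By Gamma–Poisson conjugacy, the posterior is Gamma(α + Σx, β + Σt) = Gamma(8 + 59, 6 + 19) = Gamma(67, 25).
Posterior mode = (α'−1)/β' = 66/25.

66/25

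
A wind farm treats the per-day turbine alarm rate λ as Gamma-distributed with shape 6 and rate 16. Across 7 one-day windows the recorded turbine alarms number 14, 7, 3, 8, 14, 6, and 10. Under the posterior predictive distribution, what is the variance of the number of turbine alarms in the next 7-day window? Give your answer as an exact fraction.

Total count: 14 + 7 + 3 + 8 + 14 + 6 + 10 = 62.
Total exposure: 7 days.
Gamma(α, β) with Poisson data over total exposure Σt gives posterior Gamma(α+Σx, β+Σt) = Gamma(68, 23).
The posterior predictive for a window of length T is Negative Binomial with variance T·α'·(β'+T)/β'² = 7·68·30/529 = 14280/529.

14280/529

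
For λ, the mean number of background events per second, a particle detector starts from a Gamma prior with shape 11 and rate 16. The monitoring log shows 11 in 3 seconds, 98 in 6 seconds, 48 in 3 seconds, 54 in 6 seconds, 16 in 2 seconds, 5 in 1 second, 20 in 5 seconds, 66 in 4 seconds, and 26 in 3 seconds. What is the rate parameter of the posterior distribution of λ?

Total count: 11 + 98 + 48 + 54 + 16 + 5 + 20 + 66 + 26 = 344.
Total exposure: 3 + 6 + 3 + 6 + 2 + 1 + 5 + 4 + 3 = 33 seconds.
Posterior: α' = 11 + 344 = 355, β' = 16 + 33 = 49.

49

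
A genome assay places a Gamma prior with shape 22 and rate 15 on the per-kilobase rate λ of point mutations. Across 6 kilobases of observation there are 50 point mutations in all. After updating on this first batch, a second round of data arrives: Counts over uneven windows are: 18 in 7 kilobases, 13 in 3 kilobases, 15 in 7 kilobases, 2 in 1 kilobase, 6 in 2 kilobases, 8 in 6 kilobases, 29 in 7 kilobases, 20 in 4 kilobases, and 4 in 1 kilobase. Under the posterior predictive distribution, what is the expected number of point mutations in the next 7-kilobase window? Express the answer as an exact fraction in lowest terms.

1309/59

Total count 50 over total exposure 6 kilobases.
After the first batch: Gamma(22 + 50, 15 + 6) = Gamma(72, 21).
Total count: 18 + 13 + 15 + 2 + 6 + 8 + 29 + 20 + 4 = 115.
Total exposure: 7 + 3 + 7 + 1 + 2 + 6 + 7 + 4 + 1 = 38 kilobases.
After the second batch: Gamma(72 + 115, 21 + 38) = Gamma(187, 59).
Predictive mean over a 7-kilobase window = T·E[λ|data] = 7·187/59 = 1309/59.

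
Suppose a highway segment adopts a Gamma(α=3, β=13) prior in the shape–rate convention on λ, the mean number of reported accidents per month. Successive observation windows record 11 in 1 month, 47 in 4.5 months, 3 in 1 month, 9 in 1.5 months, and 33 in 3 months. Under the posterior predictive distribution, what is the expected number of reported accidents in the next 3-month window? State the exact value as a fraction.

Total count: 11 + 47 + 3 + 9 + 33 = 103.
Total exposure: 1 + 4.5 + 1 + 1.5 + 3 = 11 months.
Conjugate update: add total count to the shape and total exposure to the rate, giving Gamma(106, 24).
Predictive mean over a 3-month window = T·E[λ|data] = 3·106/24 = 53/4.

53/4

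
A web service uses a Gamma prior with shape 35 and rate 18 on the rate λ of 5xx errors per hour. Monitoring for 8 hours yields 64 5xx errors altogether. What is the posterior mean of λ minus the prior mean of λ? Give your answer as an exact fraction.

Total count 64 over total exposure 8 hours.
Posterior: α' = 35 + 64 = 99, β' = 18 + 8 = 26.
Posterior mean = 99/26 = 99/26; prior mean = 35/18 = 35/18. Difference = 99/26 − 35/18 = 218/117.

218/117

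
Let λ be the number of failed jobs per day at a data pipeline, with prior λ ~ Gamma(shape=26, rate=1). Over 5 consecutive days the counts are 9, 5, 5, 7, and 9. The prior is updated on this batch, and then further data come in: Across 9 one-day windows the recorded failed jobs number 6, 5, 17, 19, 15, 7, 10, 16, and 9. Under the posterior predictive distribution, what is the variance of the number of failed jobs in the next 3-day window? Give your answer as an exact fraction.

Total count: 9 + 5 + 5 + 7 + 9 = 35.
Total exposure: 5 days.
After the first batch: Gamma(26 + 35, 1 + 5) = Gamma(61, 6).
Total count: 6 + 5 + 17 + 19 + 15 + 7 + 10 + 16 + 9 = 104.
Total exposure: 9 days.
After the second batch: Gamma(61 + 104, 6 + 9) = Gamma(165, 15).
The posterior predictive for a window of length T is Negative Binomial with variance T·α'·(β'+T)/β'² = 3·165·18/225 = 198/5.

198/5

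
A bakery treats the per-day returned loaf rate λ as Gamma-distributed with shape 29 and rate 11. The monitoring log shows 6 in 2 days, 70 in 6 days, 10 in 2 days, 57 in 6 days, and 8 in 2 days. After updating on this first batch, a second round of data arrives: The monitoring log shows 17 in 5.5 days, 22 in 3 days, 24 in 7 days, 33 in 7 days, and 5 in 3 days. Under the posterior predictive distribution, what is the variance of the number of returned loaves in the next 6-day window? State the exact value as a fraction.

Total count: 6 + 70 + 10 + 57 + 8 = 151.
Total exposure: 2 + 6 + 2 + 6 + 2 = 18 days.
After the first batch: Gamma(29 + 151, 11 + 18) = Gamma(180, 29).
Total count: 17 + 22 + 24 + 33 + 5 = 101.
Total exposure: 5.5 + 3 + 7 + 7 + 3 = 25.5 days.
After the second batch: Gamma(180 + 101, 29 + 25.5) = Gamma(281, 109/2).
The posterior predictive for a window of length T is Negative Binomial with variance T·α'·(β'+T)/β'² = 6·281·(121/2)/(11881/4) = 408012/11881.

408012/11881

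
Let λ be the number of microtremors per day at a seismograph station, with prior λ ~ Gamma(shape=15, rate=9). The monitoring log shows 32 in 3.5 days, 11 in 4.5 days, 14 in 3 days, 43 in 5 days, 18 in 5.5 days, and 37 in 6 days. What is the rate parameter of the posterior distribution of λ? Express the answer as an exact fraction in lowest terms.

Total count: 32 + 11 + 14 + 43 + 18 + 37 = 155.
Total exposure: 3.5 + 4.5 + 3 + 5 + 5.5 + 6 = 27.5 days.
The Gamma prior is conjugate for the Poisson rate, so λ | data ~ Gamma(15+155, 9+27.5) = Gamma(170, 73/2).

73/2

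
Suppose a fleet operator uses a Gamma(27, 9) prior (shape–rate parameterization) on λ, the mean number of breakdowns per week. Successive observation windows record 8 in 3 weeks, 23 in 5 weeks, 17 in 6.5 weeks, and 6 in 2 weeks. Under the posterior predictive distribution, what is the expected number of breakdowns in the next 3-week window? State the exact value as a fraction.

Total count: 8 + 23 + 17 + 6 = 54.
Total exposure: 3 + 5 + 6.5 + 2 = 16.5 weeks.
By Gamma–Poisson conjugacy, the posterior is Gamma(α + Σx, β + Σt) = Gamma(27 + 54, 9 + 16.5) = Gamma(81, 51/2).
Predictive mean over a 3-week window = T·E[λ|data] = 3·81/(51/2) = 162/17.

162/17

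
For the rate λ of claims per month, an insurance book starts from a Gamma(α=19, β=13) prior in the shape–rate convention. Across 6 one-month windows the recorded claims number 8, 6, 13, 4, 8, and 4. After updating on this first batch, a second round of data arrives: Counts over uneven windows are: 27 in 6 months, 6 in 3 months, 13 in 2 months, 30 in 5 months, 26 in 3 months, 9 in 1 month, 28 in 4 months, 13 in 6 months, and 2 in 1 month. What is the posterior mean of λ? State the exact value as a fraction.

Total count: 8 + 6 + 13 + 4 + 8 + 4 = 43.
Total exposure: 6 months.
After the first batch: Gamma(19 + 43, 13 + 6) = Gamma(62, 19).
Total count: 27 + 6 + 13 + 30 + 26 + 9 + 28 + 13 + 2 = 154.
Total exposure: 6 + 3 + 2 + 5 + 3 + 1 + 4 + 6 + 1 = 31 months.
After the second batch: Gamma(62 + 154, 19 + 31) = Gamma(216, 50).
Posterior mean = α'/β' = 216/50 = 108/25.

108/25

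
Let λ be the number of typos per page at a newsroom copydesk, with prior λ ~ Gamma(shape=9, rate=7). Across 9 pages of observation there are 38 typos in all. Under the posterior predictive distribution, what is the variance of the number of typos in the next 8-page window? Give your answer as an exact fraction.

Total count 38 over total exposure 9 pages.
Conjugate update: add total count to the shape and total exposure to the rate, giving Gamma(47, 16).
The posterior predictive for a window of length T is Negative Binomial with variance T·α'·(β'+T)/β'² = 8·47·24/256 = 141/4.

141/4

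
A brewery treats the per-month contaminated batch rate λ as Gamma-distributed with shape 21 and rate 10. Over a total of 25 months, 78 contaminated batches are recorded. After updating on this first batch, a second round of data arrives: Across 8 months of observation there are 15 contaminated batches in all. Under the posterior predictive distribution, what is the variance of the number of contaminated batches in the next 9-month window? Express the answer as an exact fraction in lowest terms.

Total count 78 over total exposure 25 months.
After the first batch: Gamma(21 + 78, 10 + 25) = Gamma(99, 35).
Total count 15 over total exposure 8 months.
After the second batch: Gamma(99 + 15, 35 + 8) = Gamma(114, 43).
The posterior predictive for a window of length T is Negative Binomial with variance T·α'·(β'+T)/β'² = 9·114·52/1849 = 53352/1849.

53352/1849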